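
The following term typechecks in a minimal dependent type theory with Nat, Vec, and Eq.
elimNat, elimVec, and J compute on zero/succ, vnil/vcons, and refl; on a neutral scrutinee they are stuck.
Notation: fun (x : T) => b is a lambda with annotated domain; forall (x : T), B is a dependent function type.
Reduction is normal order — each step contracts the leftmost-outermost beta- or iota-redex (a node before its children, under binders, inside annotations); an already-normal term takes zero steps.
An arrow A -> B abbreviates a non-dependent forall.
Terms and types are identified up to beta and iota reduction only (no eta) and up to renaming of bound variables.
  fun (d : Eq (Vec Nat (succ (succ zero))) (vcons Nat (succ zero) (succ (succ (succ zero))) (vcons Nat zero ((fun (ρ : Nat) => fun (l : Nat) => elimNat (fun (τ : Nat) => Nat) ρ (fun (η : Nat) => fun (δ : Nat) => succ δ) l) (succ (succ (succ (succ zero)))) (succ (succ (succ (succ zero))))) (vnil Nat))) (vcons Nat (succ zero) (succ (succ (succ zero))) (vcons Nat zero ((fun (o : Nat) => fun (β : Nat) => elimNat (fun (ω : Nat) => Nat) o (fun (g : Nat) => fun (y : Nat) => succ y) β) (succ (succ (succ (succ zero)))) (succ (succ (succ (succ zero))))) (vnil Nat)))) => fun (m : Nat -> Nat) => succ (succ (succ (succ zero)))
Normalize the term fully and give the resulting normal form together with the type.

reduced normal form:
  fun (d : Eq (Vec Nat (succ (succ zero))) (vcons Nat (succ zero) (succ (succ (succ zero))) (vcons Nat zero (succ (succ (succ (succ (succ (succ (succ (succ zero)))))))) (vnil Nat))) (vcons Nat (succ zero) (succ (succ (succ zero))) (vcons Nat zero (succ (succ (succ (succ (succ (succ (succ (succ zero)))))))) (vnil Nat)))) => fun (ρ : Nat -> Nat) => succ (succ (succ (succ zero)))
type:
  Eq (Vec Nat (succ (succ zero))) (vcons Nat (succ zero) (succ (succ (succ zero))) (vcons Nat zero (succ (succ (succ (succ (succ (succ (succ (succ zero)))))))) (vnil Nat))) (vcons Nat (succ zero) (succ (succ (succ zero))) (vcons Nat zero (succ (succ (succ (succ (succ (succ (succ (succ zero)))))))) (vnil Nat))) -> (Nat -> Nat) -> Nat


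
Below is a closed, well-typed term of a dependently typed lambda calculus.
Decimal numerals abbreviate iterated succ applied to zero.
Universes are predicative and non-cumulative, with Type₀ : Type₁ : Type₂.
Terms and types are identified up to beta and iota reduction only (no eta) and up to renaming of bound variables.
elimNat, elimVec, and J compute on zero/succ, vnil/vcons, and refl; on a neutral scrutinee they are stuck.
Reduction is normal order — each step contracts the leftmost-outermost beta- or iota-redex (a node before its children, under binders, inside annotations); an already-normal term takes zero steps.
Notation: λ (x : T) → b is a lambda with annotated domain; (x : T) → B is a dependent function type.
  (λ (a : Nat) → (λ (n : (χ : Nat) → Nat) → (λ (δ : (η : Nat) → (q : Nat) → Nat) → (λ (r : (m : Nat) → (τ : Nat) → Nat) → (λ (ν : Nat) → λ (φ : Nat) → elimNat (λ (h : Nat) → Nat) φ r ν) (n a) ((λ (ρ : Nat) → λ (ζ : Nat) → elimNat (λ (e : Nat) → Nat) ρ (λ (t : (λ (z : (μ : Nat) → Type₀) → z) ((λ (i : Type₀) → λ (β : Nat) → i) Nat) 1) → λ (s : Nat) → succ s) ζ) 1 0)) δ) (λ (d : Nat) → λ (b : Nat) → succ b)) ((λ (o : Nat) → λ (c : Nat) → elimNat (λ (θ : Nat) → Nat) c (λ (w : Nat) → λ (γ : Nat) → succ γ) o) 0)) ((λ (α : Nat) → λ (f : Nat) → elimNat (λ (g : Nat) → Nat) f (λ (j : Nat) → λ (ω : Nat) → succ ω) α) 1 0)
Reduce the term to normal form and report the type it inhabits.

normal form:
  2
the term's type:
  Nat
observation: the first redex contracted is a beta-redex; the normal form is reached in 22 normal-order steps.


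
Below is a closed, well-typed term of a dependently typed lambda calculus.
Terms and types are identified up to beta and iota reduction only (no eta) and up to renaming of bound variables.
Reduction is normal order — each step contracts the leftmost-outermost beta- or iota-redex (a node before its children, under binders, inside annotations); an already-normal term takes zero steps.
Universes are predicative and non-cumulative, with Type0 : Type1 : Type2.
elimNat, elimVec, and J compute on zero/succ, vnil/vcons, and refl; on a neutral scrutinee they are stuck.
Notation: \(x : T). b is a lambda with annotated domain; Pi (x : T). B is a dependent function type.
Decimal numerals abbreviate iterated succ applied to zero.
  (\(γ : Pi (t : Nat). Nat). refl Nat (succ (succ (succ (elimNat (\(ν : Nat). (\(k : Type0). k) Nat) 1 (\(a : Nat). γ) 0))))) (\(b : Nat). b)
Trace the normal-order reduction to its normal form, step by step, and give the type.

normal-order reduction:
  (\(γ : Pi (t : Nat). Nat). refl Nat (succ (succ (succ (elimNat (\(ν : Nat). (\(k : Type0). k) Nat) 1 (\(a : Nat). γ) 0))))) (\(b : Nat). b)
  ~> refl Nat (succ (succ (succ (elimNat (\(γ : Nat). (\(t : Type0). t) Nat) 1 (\(ν : Nat). \(k : Nat). k) 0))))
  ~> refl Nat 4
the term's type:
  Eq Nat 4 4


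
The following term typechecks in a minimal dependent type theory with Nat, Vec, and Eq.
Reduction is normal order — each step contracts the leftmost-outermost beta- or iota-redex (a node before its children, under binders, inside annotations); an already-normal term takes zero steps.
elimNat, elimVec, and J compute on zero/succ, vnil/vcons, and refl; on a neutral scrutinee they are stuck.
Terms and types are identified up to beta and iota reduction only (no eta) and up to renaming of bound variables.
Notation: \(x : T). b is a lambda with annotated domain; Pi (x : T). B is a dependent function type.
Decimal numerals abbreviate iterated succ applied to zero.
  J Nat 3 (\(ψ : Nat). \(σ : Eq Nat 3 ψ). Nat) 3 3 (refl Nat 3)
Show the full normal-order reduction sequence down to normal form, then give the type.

normal-order reduction sequence:
  J Nat 3 (\(ψ : Nat). \(σ : Eq Nat 3 ψ). Nat) 3 3 (refl Nat 3)
  ~> 3
type:
  Nat


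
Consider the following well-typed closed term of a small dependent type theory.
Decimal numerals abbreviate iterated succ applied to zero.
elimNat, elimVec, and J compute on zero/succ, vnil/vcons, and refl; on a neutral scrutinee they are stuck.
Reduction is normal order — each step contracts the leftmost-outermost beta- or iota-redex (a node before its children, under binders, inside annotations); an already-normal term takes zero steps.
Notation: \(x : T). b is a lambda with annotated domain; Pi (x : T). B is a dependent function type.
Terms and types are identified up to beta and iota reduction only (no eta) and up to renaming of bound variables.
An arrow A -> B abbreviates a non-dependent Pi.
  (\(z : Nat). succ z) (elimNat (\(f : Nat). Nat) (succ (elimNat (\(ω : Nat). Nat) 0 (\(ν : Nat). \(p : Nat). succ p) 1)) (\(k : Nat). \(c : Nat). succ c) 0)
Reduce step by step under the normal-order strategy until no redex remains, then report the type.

reduction (normal order):
  (\(z : Nat). succ z) (elimNat (\(f : Nat). Nat) (succ (elimNat (\(ω : Nat). Nat) 0 (\(ν : Nat). \(p : Nat). succ p) 1)) (\(k : Nat). \(c : Nat). succ c) 0)
  ~> succ (elimNat (\(z : Nat). Nat) (succ (elimNat (\(f : Nat). Nat) 0 (\(ω : Nat). \(ν : Nat). succ ν) 1)) (\(p : Nat). \(k : Nat). succ k) 0)
  ~> succ (succ (elimNat (\(z : Nat). Nat) 0 (\(f : Nat). \(ω : Nat). succ ω) 1))
  ~> succ (succ ((\(z : Nat). \(f : Nat). succ f) 0 (elimNat (\(ω : Nat). Nat) 0 (\(ν : Nat). \(p : Nat). succ p) 0)))
  ~> succ (succ ((\(z : Nat). succ z) (elimNat (\(f : Nat). Nat) 0 (\(ω : Nat). \(ν : Nat). succ ν) 0)))
  ~> succ (succ (succ (elimNat (\(z : Nat). Nat) 0 (\(f : Nat). \(ω : Nat). succ ω) 0)))
  ~> 3
inferred type:
  Nat


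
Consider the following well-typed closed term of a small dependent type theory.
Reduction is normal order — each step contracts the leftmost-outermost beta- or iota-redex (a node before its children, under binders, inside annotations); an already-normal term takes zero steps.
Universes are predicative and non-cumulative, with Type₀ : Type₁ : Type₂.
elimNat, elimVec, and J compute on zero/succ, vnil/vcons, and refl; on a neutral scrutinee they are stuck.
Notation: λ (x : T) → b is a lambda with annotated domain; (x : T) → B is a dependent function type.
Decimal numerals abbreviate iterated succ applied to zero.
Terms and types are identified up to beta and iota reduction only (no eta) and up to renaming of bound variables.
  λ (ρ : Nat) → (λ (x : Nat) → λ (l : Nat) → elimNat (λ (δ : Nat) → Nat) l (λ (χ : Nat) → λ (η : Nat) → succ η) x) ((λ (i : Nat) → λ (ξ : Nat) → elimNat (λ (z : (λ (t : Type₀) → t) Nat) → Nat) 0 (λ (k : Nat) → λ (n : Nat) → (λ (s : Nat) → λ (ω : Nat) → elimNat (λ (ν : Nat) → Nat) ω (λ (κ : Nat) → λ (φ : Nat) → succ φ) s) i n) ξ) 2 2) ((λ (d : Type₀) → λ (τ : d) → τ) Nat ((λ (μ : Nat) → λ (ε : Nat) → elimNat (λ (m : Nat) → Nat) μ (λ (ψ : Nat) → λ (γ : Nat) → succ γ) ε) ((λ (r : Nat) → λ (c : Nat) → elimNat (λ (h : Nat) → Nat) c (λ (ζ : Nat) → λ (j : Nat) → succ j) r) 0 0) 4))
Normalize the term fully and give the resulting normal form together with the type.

reduced normal form:
  λ (ρ : Nat) → 8
the term's type:
  (ρ : Nat) → Nat


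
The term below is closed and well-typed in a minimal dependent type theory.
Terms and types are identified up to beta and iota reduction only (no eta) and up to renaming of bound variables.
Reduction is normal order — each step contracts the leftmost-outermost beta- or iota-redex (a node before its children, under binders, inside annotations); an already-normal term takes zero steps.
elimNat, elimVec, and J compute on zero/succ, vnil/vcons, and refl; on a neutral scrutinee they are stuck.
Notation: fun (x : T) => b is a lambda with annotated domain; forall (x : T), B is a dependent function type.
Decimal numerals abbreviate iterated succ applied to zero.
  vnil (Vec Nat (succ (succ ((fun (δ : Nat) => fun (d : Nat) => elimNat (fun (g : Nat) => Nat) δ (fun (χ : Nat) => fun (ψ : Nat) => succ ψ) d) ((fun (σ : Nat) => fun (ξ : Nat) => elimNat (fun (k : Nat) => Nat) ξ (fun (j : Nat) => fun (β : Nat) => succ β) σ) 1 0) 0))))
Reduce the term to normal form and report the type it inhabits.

normal form:
  vnil (Vec Nat 3)
inferred type:
  Vec (Vec Nat 3) 0
observation: the leftmost-outermost redex is a beta-redex, and normalization takes 9 steps.


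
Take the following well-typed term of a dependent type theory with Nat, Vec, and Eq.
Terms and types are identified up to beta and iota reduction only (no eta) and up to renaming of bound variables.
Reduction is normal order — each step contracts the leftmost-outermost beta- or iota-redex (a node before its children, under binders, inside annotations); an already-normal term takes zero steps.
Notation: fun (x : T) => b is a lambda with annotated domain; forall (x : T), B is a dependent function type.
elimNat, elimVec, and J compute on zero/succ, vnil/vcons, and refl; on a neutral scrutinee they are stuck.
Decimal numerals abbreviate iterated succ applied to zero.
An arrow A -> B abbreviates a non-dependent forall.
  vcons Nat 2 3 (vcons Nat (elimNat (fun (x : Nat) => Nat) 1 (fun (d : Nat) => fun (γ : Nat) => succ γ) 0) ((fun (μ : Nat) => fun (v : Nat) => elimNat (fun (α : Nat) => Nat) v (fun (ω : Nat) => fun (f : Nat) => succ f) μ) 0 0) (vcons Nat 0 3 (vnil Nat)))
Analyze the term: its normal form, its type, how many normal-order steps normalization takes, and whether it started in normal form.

normal form:
  vcons Nat 2 3 (vcons Nat 1 0 (vcons Nat 0 3 (vnil Nat)))
inferred type:
  Vec Nat 3
steps to reach normal form (normal order): 4
started in normal form: no
first redex: an elimNat iota-redex


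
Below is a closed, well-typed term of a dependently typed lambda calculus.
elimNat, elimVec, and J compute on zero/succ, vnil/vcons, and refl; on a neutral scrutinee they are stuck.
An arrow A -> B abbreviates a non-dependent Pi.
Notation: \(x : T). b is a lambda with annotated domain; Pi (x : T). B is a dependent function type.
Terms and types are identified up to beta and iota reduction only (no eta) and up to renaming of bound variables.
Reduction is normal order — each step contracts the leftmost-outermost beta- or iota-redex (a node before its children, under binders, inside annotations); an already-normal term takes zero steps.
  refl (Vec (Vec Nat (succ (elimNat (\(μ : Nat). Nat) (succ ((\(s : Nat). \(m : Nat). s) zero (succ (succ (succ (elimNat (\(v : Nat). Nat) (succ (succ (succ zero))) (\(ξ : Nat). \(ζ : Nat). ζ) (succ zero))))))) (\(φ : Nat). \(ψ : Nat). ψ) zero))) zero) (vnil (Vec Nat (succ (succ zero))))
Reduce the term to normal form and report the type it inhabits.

normal form:
  refl (Vec (Vec Nat (succ (succ zero))) zero) (vnil (Vec Nat (succ (succ zero))))
inferred type:
  Eq (Vec (Vec Nat (succ (succ zero))) zero) (vnil (Vec Nat (succ (succ zero)))) (vnil (Vec Nat (succ (succ zero))))


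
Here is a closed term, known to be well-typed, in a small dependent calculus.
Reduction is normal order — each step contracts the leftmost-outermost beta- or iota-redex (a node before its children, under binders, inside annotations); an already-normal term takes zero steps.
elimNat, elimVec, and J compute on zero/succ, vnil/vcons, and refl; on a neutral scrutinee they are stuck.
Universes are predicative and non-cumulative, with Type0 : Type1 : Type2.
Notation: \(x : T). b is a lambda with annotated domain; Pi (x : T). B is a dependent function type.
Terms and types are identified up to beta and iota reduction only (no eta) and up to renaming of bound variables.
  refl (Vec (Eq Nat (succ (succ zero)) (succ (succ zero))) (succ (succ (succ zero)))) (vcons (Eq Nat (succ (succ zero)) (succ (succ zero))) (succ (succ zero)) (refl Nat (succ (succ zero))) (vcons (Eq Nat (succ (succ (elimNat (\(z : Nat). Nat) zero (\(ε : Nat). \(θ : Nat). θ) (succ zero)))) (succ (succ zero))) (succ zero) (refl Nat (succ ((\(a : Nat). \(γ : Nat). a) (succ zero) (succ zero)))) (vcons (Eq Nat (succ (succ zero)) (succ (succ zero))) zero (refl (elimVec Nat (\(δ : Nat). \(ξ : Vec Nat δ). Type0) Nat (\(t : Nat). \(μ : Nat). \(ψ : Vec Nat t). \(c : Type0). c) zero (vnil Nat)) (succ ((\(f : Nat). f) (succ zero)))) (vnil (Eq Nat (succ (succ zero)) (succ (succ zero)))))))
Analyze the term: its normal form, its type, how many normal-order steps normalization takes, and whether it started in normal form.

resulting normal form:
  refl (Vec (Eq Nat (succ (succ zero)) (succ (succ zero))) (succ (succ (succ zero)))) (vcons (Eq Nat (succ (succ zero)) (succ (succ zero))) (succ (succ zero)) (refl Nat (succ (succ zero))) (vcons (Eq Nat (succ (succ zero)) (succ (succ zero))) (succ zero) (refl Nat (succ (succ zero))) (vcons (Eq Nat (succ (succ zero)) (succ (succ zero))) zero (refl Nat (succ (succ zero))) (vnil (Eq Nat (succ (succ zero)) (succ (succ zero)))))))
type:
  Eq (Vec (Eq Nat (succ (succ zero)) (succ (succ zero))) (succ (succ (succ zero)))) (vcons (Eq Nat (succ (succ zero)) (succ (succ zero))) (succ (succ zero)) (refl Nat (succ (succ zero))) (vcons (Eq Nat (succ (succ zero)) (succ (succ zero))) (succ zero) (refl Nat (succ (succ zero))) (vcons (Eq Nat (succ (succ zero)) (succ (succ zero))) zero (refl Nat (succ (succ zero))) (vnil (Eq Nat (succ (succ zero)) (succ (succ zero))))))) (vcons (Eq Nat (succ (succ zero)) (succ (succ zero))) (succ (succ zero)) (refl Nat (succ (succ zero))) (vcons (Eq Nat (succ (succ zero)) (succ (succ zero))) (succ zero) (refl Nat (succ (succ zero))) (vcons (Eq Nat (succ (succ zero)) (succ (succ zero))) zero (refl Nat (succ (succ zero))) (vnil (Eq Nat (succ (succ zero)) (succ (succ zero)))))))
reduction steps (normal order): 8
term was already normal: no
first redex: an elimNat iota-redex


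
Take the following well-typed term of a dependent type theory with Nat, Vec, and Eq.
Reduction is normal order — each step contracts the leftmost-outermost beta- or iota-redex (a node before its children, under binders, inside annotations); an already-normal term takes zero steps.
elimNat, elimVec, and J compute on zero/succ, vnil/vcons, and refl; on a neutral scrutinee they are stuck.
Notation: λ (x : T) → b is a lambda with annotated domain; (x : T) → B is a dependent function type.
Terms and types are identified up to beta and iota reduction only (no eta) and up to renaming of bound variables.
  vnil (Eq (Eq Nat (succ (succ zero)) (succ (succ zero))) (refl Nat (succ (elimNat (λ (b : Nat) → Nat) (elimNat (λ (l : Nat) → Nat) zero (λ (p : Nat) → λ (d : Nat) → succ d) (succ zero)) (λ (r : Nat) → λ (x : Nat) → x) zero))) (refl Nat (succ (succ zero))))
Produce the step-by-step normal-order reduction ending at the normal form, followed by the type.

reduction (normal order):
  vnil (Eq (Eq Nat (succ (succ zero)) (succ (succ zero))) (refl Nat (succ (elimNat (λ (b : Nat) → Nat) (elimNat (λ (l : Nat) → Nat) zero (λ (p : Nat) → λ (d : Nat) → succ d) (succ zero)) (λ (r : Nat) → λ (x : Nat) → x) zero))) (refl Nat (succ (succ zero))))
  ~> vnil (Eq (Eq Nat (succ (succ zero)) (succ (succ zero))) (refl Nat (succ (elimNat (λ (b : Nat) → Nat) zero (λ (l : Nat) → λ (p : Nat) → succ p) (succ zero)))) (refl Nat (succ (succ zero))))
  ~> vnil (Eq (Eq Nat (succ (succ zero)) (succ (succ zero))) (refl Nat (succ ((λ (b : Nat) → λ (l : Nat) → succ l) zero (elimNat (λ (p : Nat) → Nat) zero (λ (d : Nat) → λ (r : Nat) → succ r) zero)))) (refl Nat (succ (succ zero))))
  ~> vnil (Eq (Eq Nat (succ (succ zero)) (succ (succ zero))) (refl Nat (succ ((λ (b : Nat) → succ b) (elimNat (λ (l : Nat) → Nat) zero (λ (p : Nat) → λ (d : Nat) → succ d) zero)))) (refl Nat (succ (succ zero))))
  ~> vnil (Eq (Eq Nat (succ (succ zero)) (succ (succ zero))) (refl Nat (succ (succ (elimNat (λ (b : Nat) → Nat) zero (λ (l : Nat) → λ (p : Nat) → succ p) zero)))) (refl Nat (succ (succ zero))))
  ~> vnil (Eq (Eq Nat (succ (succ zero)) (succ (succ zero))) (refl Nat (succ (succ zero))) (refl Nat (succ (succ zero))))
type:
  Vec (Eq (Eq Nat (succ (succ zero)) (succ (succ zero))) (refl Nat (succ (succ zero))) (refl Nat (succ (succ zero)))) zero


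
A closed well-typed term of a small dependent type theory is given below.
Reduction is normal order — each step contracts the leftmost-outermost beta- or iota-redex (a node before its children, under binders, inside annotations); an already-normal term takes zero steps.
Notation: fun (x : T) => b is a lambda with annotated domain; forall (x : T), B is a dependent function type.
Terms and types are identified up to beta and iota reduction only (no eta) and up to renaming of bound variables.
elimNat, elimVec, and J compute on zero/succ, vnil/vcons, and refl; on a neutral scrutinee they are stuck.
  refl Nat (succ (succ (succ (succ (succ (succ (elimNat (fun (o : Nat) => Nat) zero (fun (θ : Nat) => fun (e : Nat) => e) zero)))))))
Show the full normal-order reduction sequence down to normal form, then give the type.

reduction (normal order):
  refl Nat (succ (succ (succ (succ (succ (succ (elimNat (fun (o : Nat) => Nat) zero (fun (θ : Nat) => fun (e : Nat) => e) zero)))))))
  ~> refl Nat (succ (succ (succ (succ (succ (succ zero))))))
type:
  Eq Nat (succ (succ (succ (succ (succ (succ zero)))))) (succ (succ (succ (succ (succ (succ zero))))))


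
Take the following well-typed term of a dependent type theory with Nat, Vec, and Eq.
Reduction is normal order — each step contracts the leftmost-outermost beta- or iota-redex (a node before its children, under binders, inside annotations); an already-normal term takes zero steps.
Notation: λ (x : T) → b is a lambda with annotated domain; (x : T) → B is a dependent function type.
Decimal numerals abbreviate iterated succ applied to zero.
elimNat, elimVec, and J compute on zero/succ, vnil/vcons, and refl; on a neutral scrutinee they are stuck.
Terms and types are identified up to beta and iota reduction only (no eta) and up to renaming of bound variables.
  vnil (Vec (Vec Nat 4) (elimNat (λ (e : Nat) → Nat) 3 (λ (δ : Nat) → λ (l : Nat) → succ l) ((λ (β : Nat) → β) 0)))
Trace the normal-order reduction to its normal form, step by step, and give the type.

normal-order reduction sequence:
  vnil (Vec (Vec Nat 4) (elimNat (λ (e : Nat) → Nat) 3 (λ (δ : Nat) → λ (l : Nat) → succ l) ((λ (β : Nat) → β) 0)))
  ~> vnil (Vec (Vec Nat 4) (elimNat (λ (e : Nat) → Nat) 3 (λ (δ : Nat) → λ (l : Nat) → succ l) 0))
  ~> vnil (Vec (Vec Nat 4) 3)
type:
  Vec (Vec (Vec Nat 4) 3) 0


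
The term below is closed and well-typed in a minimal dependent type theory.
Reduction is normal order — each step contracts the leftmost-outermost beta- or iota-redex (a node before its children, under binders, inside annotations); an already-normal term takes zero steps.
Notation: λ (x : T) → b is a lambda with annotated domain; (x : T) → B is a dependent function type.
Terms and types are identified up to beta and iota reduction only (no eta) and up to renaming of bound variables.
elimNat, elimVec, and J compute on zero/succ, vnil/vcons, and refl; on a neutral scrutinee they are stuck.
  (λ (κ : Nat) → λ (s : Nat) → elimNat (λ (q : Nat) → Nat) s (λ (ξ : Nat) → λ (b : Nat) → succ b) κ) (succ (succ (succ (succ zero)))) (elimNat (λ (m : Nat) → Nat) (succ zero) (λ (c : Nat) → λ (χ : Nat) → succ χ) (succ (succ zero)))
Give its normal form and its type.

normal form:
  succ (succ (succ (succ (succ (succ (succ zero))))))
type:
  Nat
observation: the term reaches its normal form after 22 normal-order steps.


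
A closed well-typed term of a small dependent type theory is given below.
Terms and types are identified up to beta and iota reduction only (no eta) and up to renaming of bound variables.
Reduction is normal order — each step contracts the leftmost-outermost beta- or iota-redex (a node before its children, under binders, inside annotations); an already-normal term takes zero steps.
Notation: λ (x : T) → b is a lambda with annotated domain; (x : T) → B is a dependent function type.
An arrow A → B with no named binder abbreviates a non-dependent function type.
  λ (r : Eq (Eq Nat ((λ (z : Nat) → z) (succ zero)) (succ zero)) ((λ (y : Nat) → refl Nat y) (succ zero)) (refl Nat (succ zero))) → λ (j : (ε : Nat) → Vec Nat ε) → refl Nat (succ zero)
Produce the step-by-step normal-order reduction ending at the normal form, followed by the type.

normal-order reduction sequence:
  λ (r : Eq (Eq Nat ((λ (z : Nat) → z) (succ zero)) (succ zero)) ((λ (y : Nat) → refl Nat y) (succ zero)) (refl Nat (succ zero))) → λ (j : (ε : Nat) → Vec Nat ε) → refl Nat (succ zero)
  ~> λ (r : Eq (Eq Nat (succ zero) (succ zero)) ((λ (z : Nat) → refl Nat z) (succ zero)) (refl Nat (succ zero))) → λ (y : (j : Nat) → Vec Nat j) → refl Nat (succ zero)
  ~> λ (r : Eq (Eq Nat (succ zero) (succ zero)) (refl Nat (succ zero)) (refl Nat (succ zero))) → λ (z : (y : Nat) → Vec Nat y) → refl Nat (succ zero)
type:
  Eq (Eq Nat (succ zero) (succ zero)) (refl Nat (succ zero)) (refl Nat (succ zero)) → ((r : Nat) → Vec Nat r) → Eq Nat (succ zero) (succ zero)


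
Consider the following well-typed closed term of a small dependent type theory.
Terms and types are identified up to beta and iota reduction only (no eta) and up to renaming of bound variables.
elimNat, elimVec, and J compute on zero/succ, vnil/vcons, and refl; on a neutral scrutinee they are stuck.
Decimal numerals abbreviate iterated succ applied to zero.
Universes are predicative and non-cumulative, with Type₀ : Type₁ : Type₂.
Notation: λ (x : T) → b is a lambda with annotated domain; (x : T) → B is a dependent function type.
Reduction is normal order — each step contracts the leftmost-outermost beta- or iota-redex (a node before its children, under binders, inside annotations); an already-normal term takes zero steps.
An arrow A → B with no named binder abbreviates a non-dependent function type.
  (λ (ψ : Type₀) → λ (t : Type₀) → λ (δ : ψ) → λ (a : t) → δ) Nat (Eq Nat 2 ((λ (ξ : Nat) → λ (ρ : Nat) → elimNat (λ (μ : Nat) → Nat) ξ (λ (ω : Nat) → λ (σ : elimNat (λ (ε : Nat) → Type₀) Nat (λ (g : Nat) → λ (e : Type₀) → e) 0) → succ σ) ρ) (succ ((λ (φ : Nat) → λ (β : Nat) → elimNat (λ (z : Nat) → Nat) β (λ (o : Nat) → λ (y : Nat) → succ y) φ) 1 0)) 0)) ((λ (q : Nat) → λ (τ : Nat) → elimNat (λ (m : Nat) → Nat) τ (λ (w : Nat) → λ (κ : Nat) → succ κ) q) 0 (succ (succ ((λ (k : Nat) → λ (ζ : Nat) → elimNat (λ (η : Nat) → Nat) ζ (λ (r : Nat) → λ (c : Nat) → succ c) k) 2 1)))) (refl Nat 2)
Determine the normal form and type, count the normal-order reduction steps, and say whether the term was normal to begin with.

normal form:
  5
type:
  Nat
reduction steps (normal order): 16
term was already normal: no
first contracted redex: a beta-redex


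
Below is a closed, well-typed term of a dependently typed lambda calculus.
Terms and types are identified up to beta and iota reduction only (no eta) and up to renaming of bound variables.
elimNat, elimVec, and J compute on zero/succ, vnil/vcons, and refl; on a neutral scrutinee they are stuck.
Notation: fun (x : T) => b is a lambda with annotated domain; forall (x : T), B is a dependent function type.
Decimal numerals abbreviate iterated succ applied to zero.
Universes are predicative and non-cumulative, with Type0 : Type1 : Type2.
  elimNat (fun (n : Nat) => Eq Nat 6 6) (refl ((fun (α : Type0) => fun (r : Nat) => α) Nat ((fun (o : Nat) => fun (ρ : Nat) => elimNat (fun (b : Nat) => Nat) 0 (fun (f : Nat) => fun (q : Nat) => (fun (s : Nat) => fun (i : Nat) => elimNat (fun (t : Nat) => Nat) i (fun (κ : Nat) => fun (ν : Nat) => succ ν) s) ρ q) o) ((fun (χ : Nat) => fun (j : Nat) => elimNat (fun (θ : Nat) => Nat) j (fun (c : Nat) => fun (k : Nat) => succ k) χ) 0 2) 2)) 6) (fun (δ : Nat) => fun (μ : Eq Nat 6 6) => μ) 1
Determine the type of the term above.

type:
  Eq Nat 6 6


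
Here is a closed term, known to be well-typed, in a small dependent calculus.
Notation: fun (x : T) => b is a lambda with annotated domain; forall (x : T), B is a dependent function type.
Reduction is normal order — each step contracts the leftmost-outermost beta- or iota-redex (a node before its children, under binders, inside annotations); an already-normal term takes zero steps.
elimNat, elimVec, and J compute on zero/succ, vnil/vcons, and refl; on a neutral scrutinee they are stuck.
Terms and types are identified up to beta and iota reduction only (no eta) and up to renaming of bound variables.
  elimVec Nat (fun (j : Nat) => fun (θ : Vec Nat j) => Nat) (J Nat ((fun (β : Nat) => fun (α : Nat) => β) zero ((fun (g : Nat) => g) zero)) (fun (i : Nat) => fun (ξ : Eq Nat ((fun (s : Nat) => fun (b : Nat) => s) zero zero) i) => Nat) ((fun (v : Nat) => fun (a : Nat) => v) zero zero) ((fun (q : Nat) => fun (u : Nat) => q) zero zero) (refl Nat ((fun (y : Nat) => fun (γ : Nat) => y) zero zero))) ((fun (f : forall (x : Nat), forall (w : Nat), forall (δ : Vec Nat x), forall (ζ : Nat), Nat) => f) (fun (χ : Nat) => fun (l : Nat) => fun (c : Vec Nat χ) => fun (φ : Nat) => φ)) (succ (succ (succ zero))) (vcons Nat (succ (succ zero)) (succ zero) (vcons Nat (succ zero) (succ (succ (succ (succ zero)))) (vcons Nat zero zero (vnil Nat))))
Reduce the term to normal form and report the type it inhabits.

resulting normal form:
  zero
the term's type:
  Nat


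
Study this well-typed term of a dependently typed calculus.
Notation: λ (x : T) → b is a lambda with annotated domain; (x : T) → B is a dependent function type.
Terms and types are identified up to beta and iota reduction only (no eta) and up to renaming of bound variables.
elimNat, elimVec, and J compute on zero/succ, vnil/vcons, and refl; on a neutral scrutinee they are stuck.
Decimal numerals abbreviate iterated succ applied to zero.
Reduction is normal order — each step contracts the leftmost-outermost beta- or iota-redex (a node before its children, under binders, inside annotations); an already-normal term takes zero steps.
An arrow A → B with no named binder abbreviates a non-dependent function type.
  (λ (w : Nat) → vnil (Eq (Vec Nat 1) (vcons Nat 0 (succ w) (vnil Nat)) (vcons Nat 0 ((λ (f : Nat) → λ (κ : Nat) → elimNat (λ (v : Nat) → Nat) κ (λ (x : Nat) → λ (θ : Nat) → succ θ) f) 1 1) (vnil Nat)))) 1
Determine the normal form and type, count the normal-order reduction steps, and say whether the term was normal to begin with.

reduced normal form:
  vnil (Eq (Vec Nat 1) (vcons Nat 0 2 (vnil Nat)) (vcons Nat 0 2 (vnil Nat)))
the term's type:
  Vec (Eq (Vec Nat 1) (vcons Nat 0 2 (vnil Nat)) (vcons Nat 0 2 (vnil Nat))) 0
steps to reach normal form (normal order): 7
started in normal form: no
first redex: a beta-redex


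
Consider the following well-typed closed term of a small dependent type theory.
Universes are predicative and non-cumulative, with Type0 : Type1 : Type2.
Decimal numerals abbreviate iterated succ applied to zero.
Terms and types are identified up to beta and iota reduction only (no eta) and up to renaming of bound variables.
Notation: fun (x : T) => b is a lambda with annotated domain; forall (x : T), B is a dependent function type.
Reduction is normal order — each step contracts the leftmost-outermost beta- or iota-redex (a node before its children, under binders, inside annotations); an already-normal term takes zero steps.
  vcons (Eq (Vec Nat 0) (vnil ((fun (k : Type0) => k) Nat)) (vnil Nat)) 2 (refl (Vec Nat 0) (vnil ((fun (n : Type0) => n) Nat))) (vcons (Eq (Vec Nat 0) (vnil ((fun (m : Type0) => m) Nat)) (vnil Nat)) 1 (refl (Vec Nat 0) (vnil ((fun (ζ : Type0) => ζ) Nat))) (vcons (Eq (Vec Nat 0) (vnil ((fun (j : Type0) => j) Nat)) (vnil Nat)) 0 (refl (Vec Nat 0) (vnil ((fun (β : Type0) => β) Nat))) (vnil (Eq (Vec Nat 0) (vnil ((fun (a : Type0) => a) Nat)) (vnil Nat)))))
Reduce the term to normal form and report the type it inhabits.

resulting normal form:
  vcons (Eq (Vec Nat 0) (vnil Nat) (vnil Nat)) 2 (refl (Vec Nat 0) (vnil Nat)) (vcons (Eq (Vec Nat 0) (vnil Nat) (vnil Nat)) 1 (refl (Vec Nat 0) (vnil Nat)) (vcons (Eq (Vec Nat 0) (vnil Nat) (vnil Nat)) 0 (refl (Vec Nat 0) (vnil Nat)) (vnil (Eq (Vec Nat 0) (vnil Nat) (vnil Nat)))))
the term's type:
  Vec (Eq (Vec Nat 0) (vnil Nat) (vnil Nat)) 3


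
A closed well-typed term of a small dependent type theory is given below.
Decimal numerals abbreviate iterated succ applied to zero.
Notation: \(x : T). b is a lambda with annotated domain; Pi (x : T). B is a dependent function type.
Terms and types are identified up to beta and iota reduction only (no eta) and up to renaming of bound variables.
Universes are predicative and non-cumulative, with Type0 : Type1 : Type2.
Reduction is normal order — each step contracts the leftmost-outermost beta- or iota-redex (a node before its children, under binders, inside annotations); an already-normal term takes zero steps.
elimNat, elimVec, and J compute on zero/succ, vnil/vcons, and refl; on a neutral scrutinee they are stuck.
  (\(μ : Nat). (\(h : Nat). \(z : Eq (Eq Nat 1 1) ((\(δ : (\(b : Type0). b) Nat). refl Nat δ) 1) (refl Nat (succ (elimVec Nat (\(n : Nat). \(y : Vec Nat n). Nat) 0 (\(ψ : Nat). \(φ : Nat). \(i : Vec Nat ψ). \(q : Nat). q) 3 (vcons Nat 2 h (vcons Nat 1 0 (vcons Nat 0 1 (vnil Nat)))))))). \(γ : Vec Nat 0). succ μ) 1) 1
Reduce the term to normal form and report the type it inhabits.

reduced normal form:
  \(μ : Eq (Eq Nat 1 1) (refl Nat 1) (refl Nat 1)). \(h : Vec Nat 0). 2
inferred type:
  Pi (μ : Eq (Eq Nat 1 1) (refl Nat 1) (refl Nat 1)). Pi (h : Vec Nat 0). Nat
observation: the first redex contracted is a beta-redex; the normal form is reached in 19 normal-order steps.


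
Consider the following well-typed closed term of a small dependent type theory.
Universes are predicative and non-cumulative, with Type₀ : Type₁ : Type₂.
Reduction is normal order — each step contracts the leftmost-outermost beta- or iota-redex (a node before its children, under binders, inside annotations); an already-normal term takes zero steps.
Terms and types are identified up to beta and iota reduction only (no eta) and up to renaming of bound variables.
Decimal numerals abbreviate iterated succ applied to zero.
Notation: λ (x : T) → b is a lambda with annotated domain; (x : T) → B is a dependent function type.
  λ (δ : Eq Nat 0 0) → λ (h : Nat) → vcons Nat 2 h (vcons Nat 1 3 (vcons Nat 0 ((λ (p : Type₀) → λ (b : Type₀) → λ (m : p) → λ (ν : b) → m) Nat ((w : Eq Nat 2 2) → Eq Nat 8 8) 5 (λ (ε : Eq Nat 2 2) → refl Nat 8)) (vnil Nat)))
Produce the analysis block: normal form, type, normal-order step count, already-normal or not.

resulting normal form:
  λ (δ : Eq Nat 0 0) → λ (h : Nat) → vcons Nat 2 h (vcons Nat 1 3 (vcons Nat 0 5 (vnil Nat)))
the term's type:
  (δ : Eq Nat 0 0) → (h : Nat) → Vec Nat 3
steps to reach normal form (normal order): 4
already normal: no
first contracted redex: a beta-redex


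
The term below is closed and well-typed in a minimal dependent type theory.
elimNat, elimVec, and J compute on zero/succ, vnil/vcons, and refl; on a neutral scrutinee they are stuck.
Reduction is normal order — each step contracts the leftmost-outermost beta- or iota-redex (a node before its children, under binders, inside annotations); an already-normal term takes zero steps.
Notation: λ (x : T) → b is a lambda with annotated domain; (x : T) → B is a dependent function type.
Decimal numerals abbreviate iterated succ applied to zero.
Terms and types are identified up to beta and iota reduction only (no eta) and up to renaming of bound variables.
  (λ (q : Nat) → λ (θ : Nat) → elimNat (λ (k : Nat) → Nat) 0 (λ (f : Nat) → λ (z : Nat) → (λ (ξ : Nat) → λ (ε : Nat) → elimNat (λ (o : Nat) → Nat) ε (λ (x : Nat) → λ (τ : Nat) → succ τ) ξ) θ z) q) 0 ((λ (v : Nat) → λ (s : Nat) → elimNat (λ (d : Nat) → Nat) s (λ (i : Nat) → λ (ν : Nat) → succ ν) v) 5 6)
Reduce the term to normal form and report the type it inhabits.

resulting normal form:
  0
type:
  Nat


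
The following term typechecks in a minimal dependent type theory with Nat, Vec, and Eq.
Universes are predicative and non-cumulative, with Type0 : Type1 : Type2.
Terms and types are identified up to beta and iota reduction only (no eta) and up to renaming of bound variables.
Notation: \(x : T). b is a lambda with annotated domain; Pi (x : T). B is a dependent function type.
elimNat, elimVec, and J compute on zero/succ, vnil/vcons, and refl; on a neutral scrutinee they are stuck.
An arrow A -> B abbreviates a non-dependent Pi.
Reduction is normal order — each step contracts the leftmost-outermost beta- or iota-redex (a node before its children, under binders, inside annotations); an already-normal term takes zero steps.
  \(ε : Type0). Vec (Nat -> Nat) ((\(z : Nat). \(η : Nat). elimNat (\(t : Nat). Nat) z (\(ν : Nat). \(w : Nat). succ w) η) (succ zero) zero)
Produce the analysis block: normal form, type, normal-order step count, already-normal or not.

resulting normal form:
  \(ε : Type0). Vec (Nat -> Nat) (succ zero)
the term's type:
  Type0 -> Type0
reduction steps (normal order): 3
already normal: no
first contracted redex: a beta-redex


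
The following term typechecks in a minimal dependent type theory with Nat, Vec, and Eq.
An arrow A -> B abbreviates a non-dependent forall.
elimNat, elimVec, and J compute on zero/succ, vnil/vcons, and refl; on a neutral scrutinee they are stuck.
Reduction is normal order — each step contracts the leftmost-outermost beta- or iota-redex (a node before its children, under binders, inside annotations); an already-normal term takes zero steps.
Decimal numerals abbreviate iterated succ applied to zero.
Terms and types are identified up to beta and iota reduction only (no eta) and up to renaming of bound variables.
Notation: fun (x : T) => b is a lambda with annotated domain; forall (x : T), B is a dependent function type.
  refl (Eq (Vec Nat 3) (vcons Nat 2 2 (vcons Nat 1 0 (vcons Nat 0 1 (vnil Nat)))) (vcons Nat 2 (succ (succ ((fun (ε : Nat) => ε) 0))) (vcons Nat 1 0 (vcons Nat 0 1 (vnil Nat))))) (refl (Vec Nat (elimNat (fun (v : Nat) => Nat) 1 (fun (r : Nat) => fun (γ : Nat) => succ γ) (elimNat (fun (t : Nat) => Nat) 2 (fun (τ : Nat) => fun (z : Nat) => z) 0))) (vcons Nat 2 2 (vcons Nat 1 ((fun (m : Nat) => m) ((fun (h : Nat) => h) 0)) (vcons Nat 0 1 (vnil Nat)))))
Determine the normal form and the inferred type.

resulting normal form:
  refl (Eq (Vec Nat 3) (vcons Nat 2 2 (vcons Nat 1 0 (vcons Nat 0 1 (vnil Nat)))) (vcons Nat 2 2 (vcons Nat 1 0 (vcons Nat 0 1 (vnil Nat))))) (refl (Vec Nat 3) (vcons Nat 2 2 (vcons Nat 1 0 (vcons Nat 0 1 (vnil Nat)))))
type:
  Eq (Eq (Vec Nat 3) (vcons Nat 2 2 (vcons Nat 1 0 (vcons Nat 0 1 (vnil Nat)))) (vcons Nat 2 2 (vcons Nat 1 0 (vcons Nat 0 1 (vnil Nat))))) (refl (Vec Nat 3) (vcons Nat 2 2 (vcons Nat 1 0 (vcons Nat 0 1 (vnil Nat))))) (refl (Vec Nat 3) (vcons Nat 2 2 (vcons Nat 1 0 (vcons Nat 0 1 (vnil Nat)))))


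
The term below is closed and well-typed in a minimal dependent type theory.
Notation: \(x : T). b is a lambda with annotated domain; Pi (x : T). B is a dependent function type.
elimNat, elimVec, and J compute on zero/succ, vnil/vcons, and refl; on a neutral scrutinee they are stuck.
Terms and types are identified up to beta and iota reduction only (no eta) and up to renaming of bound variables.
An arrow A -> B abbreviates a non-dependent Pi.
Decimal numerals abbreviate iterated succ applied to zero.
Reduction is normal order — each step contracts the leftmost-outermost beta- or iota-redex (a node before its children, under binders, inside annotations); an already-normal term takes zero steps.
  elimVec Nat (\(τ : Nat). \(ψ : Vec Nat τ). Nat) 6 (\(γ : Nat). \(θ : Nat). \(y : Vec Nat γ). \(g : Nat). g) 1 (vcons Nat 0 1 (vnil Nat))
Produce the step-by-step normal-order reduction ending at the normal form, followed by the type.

normal-order reduction sequence:
  elimVec Nat (\(τ : Nat). \(ψ : Vec Nat τ). Nat) 6 (\(γ : Nat). \(θ : Nat). \(y : Vec Nat γ). \(g : Nat). g) 1 (vcons Nat 0 1 (vnil Nat))
  ~> (\(τ : Nat). \(ψ : Nat). \(γ : Vec Nat τ). \(θ : Nat). θ) 0 1 (vnil Nat) (elimVec Nat (\(y : Nat). \(g : Vec Nat y). Nat) 6 (\(w : Nat). \(b : Nat). \(β : Vec Nat w). \(e : Nat). e) 0 (vnil Nat))
  ~> (\(τ : Nat). \(ψ : Vec Nat 0). \(γ : Nat). γ) 1 (vnil Nat) (elimVec Nat (\(θ : Nat). \(y : Vec Nat θ). Nat) 6 (\(g : Nat). \(w : Nat). \(b : Vec Nat g). \(β : Nat). β) 0 (vnil Nat))
  ~> (\(τ : Vec Nat 0). \(ψ : Nat). ψ) (vnil Nat) (elimVec Nat (\(γ : Nat). \(θ : Vec Nat γ). Nat) 6 (\(y : Nat). \(g : Nat). \(w : Vec Nat y). \(b : Nat). b) 0 (vnil Nat))
  ~> (\(τ : Nat). τ) (elimVec Nat (\(ψ : Nat). \(γ : Vec Nat ψ). Nat) 6 (\(θ : Nat). \(y : Nat). \(g : Vec Nat θ). \(w : Nat). w) 0 (vnil Nat))
  ~> elimVec Nat (\(τ : Nat). \(ψ : Vec Nat τ). Nat) 6 (\(γ : Nat). \(θ : Nat). \(y : Vec Nat γ). \(g : Nat). g) 0 (vnil Nat)
  ~> 6
the term's type:
  Nat


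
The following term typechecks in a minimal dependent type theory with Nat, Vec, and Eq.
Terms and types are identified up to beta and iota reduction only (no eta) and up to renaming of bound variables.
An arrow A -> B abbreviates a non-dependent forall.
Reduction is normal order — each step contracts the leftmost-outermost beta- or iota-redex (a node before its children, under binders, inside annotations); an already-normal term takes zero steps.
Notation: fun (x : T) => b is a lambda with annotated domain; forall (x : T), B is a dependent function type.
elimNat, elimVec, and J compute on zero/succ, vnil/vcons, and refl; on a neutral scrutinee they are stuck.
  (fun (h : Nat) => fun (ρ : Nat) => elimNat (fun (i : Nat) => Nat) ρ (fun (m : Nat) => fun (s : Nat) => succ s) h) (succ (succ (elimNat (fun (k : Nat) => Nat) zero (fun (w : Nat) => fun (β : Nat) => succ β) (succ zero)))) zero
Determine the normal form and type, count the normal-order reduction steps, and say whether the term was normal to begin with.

resulting normal form:
  succ (succ (succ zero))
the term's type:
  Nat
normal-order step count: 16
term was already normal: no
first contracted redex: a beta-redex
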